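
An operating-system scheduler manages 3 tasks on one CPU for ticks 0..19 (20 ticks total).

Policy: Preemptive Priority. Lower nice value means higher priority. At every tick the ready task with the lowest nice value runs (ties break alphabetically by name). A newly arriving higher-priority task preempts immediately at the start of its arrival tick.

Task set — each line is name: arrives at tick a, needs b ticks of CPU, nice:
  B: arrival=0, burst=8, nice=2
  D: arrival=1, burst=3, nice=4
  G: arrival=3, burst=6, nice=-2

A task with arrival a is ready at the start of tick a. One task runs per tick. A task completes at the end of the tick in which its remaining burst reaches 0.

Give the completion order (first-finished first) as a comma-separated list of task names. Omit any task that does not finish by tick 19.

completion order = G, B, D

t=0: ready={B} → run B
t=1: ready={B,D} → run B
t=2: ready={B,D} → run B
t=3: ready={B,D,G} → run G
t=4: ready={B,D,G} → run G
t=5: ready={B,D,G} → run G
t=6: ready={B,D,G} → run G
t=7: ready={B,D,G} → run G
t=8: ready={B,D,G} → run G
t=9: ready={B,D} → run B
t=10: ready={B,D} → run B
t=11: ready={B,D} → run B
t=12: ready={B,D} → run B
t=13: ready={B,D} → run B
t=14: ready={D} → run D
t=15: ready={D} → run D
t=16: ready={D} → run D
t=17: (idle)
t=18: (idle)
t=19: (idle)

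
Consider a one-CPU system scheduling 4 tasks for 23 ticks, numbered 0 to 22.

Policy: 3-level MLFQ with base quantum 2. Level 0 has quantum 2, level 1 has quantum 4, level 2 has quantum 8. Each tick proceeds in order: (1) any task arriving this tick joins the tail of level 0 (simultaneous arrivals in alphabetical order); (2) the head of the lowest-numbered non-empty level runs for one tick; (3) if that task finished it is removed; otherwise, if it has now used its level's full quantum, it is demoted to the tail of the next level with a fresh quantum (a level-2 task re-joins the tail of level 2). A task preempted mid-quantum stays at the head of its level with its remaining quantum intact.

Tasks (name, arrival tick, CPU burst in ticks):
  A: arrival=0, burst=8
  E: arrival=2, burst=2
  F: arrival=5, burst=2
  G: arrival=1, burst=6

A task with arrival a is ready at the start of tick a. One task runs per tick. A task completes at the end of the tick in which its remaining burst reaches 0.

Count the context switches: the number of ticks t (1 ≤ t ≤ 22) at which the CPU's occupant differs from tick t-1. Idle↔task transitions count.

context switches = 7

t=0: L0/L1/L2 = A/-/- → run A
t=1: L0/L1/L2 = AG/-/- → run A
t=2: L0/L1/L2 = GE/A/- → run G
t=3: L0/L1/L2 = GE/A/- → run G
t=4: L0/L1/L2 = E/AG/- → run E
t=5: L0/L1/L2 = EF/AG/- → run E
t=6: L0/L1/L2 = F/AG/- → run F
t=7: L0/L1/L2 = F/AG/- → run F
t=8: L0/L1/L2 = -/AG/- → run A
t=9: L0/L1/L2 = -/AG/- → run A
t=10: L0/L1/L2 = -/AG/- → run A
t=11: L0/L1/L2 = -/AG/- → run A
t=12: L0/L1/L2 = -/G/A → run G
t=13: L0/L1/L2 = -/G/A → run G
t=14: L0/L1/L2 = -/G/A → run G
t=15: L0/L1/L2 = -/G/A → run G
t=16: L0/L1/L2 = -/-/A → run A
t=17: L0/L1/L2 = -/-/A → run A
t=18: (idle)
t=19: (idle)
t=20: (idle)
t=21: (idle)
t=22: (idle)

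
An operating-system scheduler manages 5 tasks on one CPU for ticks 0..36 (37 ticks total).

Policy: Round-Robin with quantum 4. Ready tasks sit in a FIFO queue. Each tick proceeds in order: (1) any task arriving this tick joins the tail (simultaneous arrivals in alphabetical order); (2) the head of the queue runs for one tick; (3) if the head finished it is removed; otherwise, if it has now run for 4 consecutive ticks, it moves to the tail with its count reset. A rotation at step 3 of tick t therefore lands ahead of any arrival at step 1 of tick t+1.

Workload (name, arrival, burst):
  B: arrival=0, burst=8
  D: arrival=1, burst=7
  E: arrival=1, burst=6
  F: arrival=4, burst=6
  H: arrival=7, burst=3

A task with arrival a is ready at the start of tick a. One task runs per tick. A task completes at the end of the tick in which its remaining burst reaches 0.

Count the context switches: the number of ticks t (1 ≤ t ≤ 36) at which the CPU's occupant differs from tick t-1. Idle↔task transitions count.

t=0: queue=[B] q_used=0 → run B
t=1: queue=[B,D,E] q_used=1 → run B
t=2: queue=[B,D,E] q_used=2 → run B
t=3: queue=[B,D,E] q_used=3 → run B
t=4: queue=[D,E,B,F] q_used=0 → run D
t=5: queue=[D,E,B,F] q_used=1 → run D
t=6: queue=[D,E,B,F] q_used=2 → run D
t=7: queue=[D,E,B,F,H] q_used=3 → run D
t=8: queue=[E,B,F,H,D] q_used=0 → run E
t=9: queue=[E,B,F,H,D] q_used=1 → run E
t=10: queue=[E,B,F,H,D] q_used=2 → run E
t=11: queue=[E,B,F,H,D] q_used=3 → run E
t=12: queue=[B,F,H,D,E] q_used=0 → run B
t=13: queue=[B,F,H,D,E] q_used=1 → run B
t=14: queue=[B,F,H,D,E] q_used=2 → run B
t=15: queue=[B,F,H,D,E] q_used=3 → run B
t=16: queue=[F,H,D,E] q_used=0 → run F
t=17: queue=[F,H,D,E] q_used=1 → run F
t=18: queue=[F,H,D,E] q_used=2 → run F
t=19: queue=[F,H,D,E] q_used=3 → run F
t=20: queue=[H,D,E,F] q_used=0 → run H
t=21: queue=[H,D,E,F] q_used=1 → run H
t=22: queue=[H,D,E,F] q_used=2 → run H
t=23: queue=[D,E,F] q_used=0 → run D
t=24: queue=[D,E,F] q_used=1 → run D
t=25: queue=[D,E,F] q_used=2 → run D
t=26: queue=[E,F] q_used=0 → run E
t=27: queue=[E,F] q_used=1 → run E
t=28: queue=[F] q_used=0 → run F
t=29: queue=[F] q_used=1 → run F
t=30: (idle)
t=31: (idle)
t=32: (idle)
t=33: (idle)
t=34: (idle)
t=35: (idle)
t=36: (idle)

context switches = 9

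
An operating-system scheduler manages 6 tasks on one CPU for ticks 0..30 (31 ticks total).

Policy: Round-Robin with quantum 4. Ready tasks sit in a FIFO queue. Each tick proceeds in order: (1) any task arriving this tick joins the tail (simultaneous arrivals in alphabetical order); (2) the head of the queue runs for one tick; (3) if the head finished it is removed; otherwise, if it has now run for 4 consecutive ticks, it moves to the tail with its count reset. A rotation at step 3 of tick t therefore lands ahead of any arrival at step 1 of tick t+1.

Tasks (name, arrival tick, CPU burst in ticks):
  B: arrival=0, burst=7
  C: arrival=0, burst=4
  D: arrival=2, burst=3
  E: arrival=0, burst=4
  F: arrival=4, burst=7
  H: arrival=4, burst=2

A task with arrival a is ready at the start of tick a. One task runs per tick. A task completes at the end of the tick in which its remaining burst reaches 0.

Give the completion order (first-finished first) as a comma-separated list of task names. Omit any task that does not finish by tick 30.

t=0: queue=[B,C,E] q_used=0 → run B
t=1: queue=[B,C,E] q_used=1 → run B
t=2: queue=[B,C,E,D] q_used=2 → run B
t=3: queue=[B,C,E,D] q_used=3 → run B
t=4: queue=[C,E,D,B,F,H] q_used=0 → run C
t=5: queue=[C,E,D,B,F,H] q_used=1 → run C
t=6: queue=[C,E,D,B,F,H] q_used=2 → run C
t=7: queue=[C,E,D,B,F,H] q_used=3 → run C
t=8: queue=[E,D,B,F,H] q_used=0 → run E
t=9: queue=[E,D,B,F,H] q_used=1 → run E
t=10: queue=[E,D,B,F,H] q_used=2 → run E
t=11: queue=[E,D,B,F,H] q_used=3 → run E
t=12: queue=[D,B,F,H] q_used=0 → run D
t=13: queue=[D,B,F,H] q_used=1 → run D
t=14: queue=[D,B,F,H] q_used=2 → run D
t=15: queue=[B,F,H] q_used=0 → run B
t=16: queue=[B,F,H] q_used=1 → run B
t=17: queue=[B,F,H] q_used=2 → run B
t=18: queue=[F,H] q_used=0 → run F
t=19: queue=[F,H] q_used=1 → run F
t=20: queue=[F,H] q_used=2 → run F
t=21: queue=[F,H] q_used=3 → run F
t=22: queue=[H,F] q_used=0 → run H
t=23: queue=[H,F] q_used=1 → run H
t=24: queue=[F] q_used=0 → run F
t=25: queue=[F] q_used=1 → run F
t=26: queue=[F] q_used=2 → run F
t=27: (idle)
t=28: (idle)
t=29: (idle)
t=30: (idle)

completion order = C, E, D, B, H, F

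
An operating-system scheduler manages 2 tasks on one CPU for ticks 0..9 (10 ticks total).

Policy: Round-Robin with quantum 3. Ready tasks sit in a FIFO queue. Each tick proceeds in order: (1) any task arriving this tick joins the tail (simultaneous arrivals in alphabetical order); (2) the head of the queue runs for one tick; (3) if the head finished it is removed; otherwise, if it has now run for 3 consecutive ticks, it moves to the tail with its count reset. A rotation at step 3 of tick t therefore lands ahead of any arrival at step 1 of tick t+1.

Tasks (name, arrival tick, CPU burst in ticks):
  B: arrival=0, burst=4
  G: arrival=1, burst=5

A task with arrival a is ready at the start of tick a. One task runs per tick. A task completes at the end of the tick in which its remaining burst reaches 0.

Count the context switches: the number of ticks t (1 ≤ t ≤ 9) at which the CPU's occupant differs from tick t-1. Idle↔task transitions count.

context switches = 4

t=0: queue=[B] q_used=0 → run B
t=1: queue=[B,G] q_used=1 → run B
t=2: queue=[B,G] q_used=2 → run B
t=3: queue=[G,B] q_used=0 → run G
t=4: queue=[G,B] q_used=1 → run G
t=5: queue=[G,B] q_used=2 → run G
t=6: queue=[B,G] q_used=0 → run B
t=7: queue=[G] q_used=0 → run G
t=8: queue=[G] q_used=1 → run G
t=9: (idle)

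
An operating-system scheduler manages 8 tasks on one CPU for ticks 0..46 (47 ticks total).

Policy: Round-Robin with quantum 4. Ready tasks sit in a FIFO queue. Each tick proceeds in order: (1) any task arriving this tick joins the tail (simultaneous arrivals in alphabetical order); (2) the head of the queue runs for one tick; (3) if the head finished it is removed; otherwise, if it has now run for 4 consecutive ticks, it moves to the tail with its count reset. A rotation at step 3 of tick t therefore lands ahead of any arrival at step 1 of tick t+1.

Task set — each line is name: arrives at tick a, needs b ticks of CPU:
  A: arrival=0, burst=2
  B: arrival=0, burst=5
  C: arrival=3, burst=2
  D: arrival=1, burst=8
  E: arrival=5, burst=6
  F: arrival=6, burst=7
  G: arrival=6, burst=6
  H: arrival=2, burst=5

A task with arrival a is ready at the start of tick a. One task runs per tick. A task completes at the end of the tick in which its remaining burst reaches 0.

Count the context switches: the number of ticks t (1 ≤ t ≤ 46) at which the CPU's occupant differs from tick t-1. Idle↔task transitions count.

t=0: queue=[A,B] q_used=0 → run A
t=1: queue=[A,B,D] q_used=1 → run A
t=2: queue=[B,D,H] q_used=0 → run B
t=3: queue=[B,D,H,C] q_used=1 → run B
t=4: queue=[B,D,H,C] q_used=2 → run B
t=5: queue=[B,D,H,C,E] q_used=3 → run B
t=6: queue=[D,H,C,E,B,F,G] q_used=0 → run D
t=7: queue=[D,H,C,E,B,F,G] q_used=1 → run D
t=8: queue=[D,H,C,E,B,F,G] q_used=2 → run D
t=9: queue=[D,H,C,E,B,F,G] q_used=3 → run D
t=10: queue=[H,C,E,B,F,G,D] q_used=0 → run H
t=11: queue=[H,C,E,B,F,G,D] q_used=1 → run H
t=12: queue=[H,C,E,B,F,G,D] q_used=2 → run H
t=13: queue=[H,C,E,B,F,G,D] q_used=3 → run H
t=14: queue=[C,E,B,F,G,D,H] q_used=0 → run C
t=15: queue=[C,E,B,F,G,D,H] q_used=1 → run C
t=16: queue=[E,B,F,G,D,H] q_used=0 → run E
t=17: queue=[E,B,F,G,D,H] q_used=1 → run E
t=18: queue=[E,B,F,G,D,H] q_used=2 → run E
t=19: queue=[E,B,F,G,D,H] q_used=3 → run E
t=20: queue=[B,F,G,D,H,E] q_used=0 → run B
t=21: queue=[F,G,D,H,E] q_used=0 → run F
t=22: queue=[F,G,D,H,E] q_used=1 → run F
t=23: queue=[F,G,D,H,E] q_used=2 → run F
t=24: queue=[F,G,D,H,E] q_used=3 → run F
t=25: queue=[G,D,H,E,F] q_used=0 → run G
t=26: queue=[G,D,H,E,F] q_used=1 → run G
t=27: queue=[G,D,H,E,F] q_used=2 → run G
t=28: queue=[G,D,H,E,F] q_used=3 → run G
t=29: queue=[D,H,E,F,G] q_used=0 → run D
t=30: queue=[D,H,E,F,G] q_used=1 → run D
t=31: queue=[D,H,E,F,G] q_used=2 → run D
t=32: queue=[D,H,E,F,G] q_used=3 → run D
t=33: queue=[H,E,F,G] q_used=0 → run H
t=34: queue=[E,F,G] q_used=0 → run E
t=35: queue=[E,F,G] q_used=1 → run E
t=36: queue=[F,G] q_used=0 → run F
t=37: queue=[F,G] q_used=1 → run F
t=38: queue=[F,G] q_used=2 → run F
t=39: queue=[G] q_used=0 → run G
t=40: queue=[G] q_used=1 → run G
t=41: (idle)
t=42: (idle)
t=43: (idle)
t=44: (idle)
t=45: (idle)
t=46: (idle)

context switches = 14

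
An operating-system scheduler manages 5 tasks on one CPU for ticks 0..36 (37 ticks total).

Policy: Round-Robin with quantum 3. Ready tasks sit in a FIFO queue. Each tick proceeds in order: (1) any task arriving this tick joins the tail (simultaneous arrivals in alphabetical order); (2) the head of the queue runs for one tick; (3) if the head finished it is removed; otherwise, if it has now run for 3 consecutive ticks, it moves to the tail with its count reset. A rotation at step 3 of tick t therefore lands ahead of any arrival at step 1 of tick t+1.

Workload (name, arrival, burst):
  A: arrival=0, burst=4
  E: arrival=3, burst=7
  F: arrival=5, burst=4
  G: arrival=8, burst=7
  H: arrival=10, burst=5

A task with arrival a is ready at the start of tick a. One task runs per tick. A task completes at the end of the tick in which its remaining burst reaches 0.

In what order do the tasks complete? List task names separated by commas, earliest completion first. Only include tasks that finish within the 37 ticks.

completion order = A, F, E, H, G

t=0: queue=[A] q_used=0 → run A
t=1: queue=[A] q_used=1 → run A
t=2: queue=[A] q_used=2 → run A
t=3: queue=[A,E] q_used=0 → run A
t=4: queue=[E] q_used=0 → run E
t=5: queue=[E,F] q_used=1 → run E
t=6: queue=[E,F] q_used=2 → run E
t=7: queue=[F,E] q_used=0 → run F
t=8: queue=[F,E,G] q_used=1 → run F
t=9: queue=[F,E,G] q_used=2 → run F
t=10: queue=[E,G,F,H] q_used=0 → run E
t=11: queue=[E,G,F,H] q_used=1 → run E
t=12: queue=[E,G,F,H] q_used=2 → run E
t=13: queue=[G,F,H,E] q_used=0 → run G
t=14: queue=[G,F,H,E] q_used=1 → run G
t=15: queue=[G,F,H,E] q_used=2 → run G
t=16: queue=[F,H,E,G] q_used=0 → run F
t=17: queue=[H,E,G] q_used=0 → run H
t=18: queue=[H,E,G] q_used=1 → run H
t=19: queue=[H,E,G] q_used=2 → run H
t=20: queue=[E,G,H] q_used=0 → run E
t=21: queue=[G,H] q_used=0 → run G
t=22: queue=[G,H] q_used=1 → run G
t=23: queue=[G,H] q_used=2 → run G
t=24: queue=[H,G] q_used=0 → run H
t=25: queue=[H,G] q_used=1 → run H
t=26: queue=[G] q_used=0 → run G
t=27: (idle)
t=28: (idle)
t=29: (idle)
t=30: (idle)
t=31: (idle)
t=32: (idle)
t=33: (idle)
t=34: (idle)
t=35: (idle)
t=36: (idle)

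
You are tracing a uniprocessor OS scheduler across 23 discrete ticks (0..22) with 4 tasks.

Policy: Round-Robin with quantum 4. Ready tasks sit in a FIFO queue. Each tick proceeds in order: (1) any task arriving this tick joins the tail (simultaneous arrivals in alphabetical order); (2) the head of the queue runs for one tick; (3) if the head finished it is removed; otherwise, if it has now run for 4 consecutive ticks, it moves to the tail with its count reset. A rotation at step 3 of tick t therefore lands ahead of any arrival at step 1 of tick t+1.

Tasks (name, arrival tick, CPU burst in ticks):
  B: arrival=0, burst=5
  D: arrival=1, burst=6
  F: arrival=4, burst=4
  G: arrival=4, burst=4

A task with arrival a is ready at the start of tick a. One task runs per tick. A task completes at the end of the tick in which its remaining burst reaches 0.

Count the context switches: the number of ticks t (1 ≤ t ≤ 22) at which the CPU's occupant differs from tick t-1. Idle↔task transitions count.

t=0: queue=[B] q_used=0 → run B
t=1: queue=[B,D] q_used=1 → run B
t=2: queue=[B,D] q_used=2 → run B
t=3: queue=[B,D] q_used=3 → run B
t=4: queue=[D,B,F,G] q_used=0 → run D
t=5: queue=[D,B,F,G] q_used=1 → run D
t=6: queue=[D,B,F,G] q_used=2 → run D
t=7: queue=[D,B,F,G] q_used=3 → run D
t=8: queue=[B,F,G,D] q_used=0 → run B
t=9: queue=[F,G,D] q_used=0 → run F
t=10: queue=[F,G,D] q_used=1 → run F
t=11: queue=[F,G,D] q_used=2 → run F
t=12: queue=[F,G,D] q_used=3 → run F
t=13: queue=[G,D] q_used=0 → run G
t=14: queue=[G,D] q_used=1 → run G
t=15: queue=[G,D] q_used=2 → run G
t=16: queue=[G,D] q_used=3 → run G
t=17: queue=[D] q_used=0 → run D
t=18: queue=[D] q_used=1 → run D
t=19: (idle)
t=20: (idle)
t=21: (idle)
t=22: (idle)

context switches = 6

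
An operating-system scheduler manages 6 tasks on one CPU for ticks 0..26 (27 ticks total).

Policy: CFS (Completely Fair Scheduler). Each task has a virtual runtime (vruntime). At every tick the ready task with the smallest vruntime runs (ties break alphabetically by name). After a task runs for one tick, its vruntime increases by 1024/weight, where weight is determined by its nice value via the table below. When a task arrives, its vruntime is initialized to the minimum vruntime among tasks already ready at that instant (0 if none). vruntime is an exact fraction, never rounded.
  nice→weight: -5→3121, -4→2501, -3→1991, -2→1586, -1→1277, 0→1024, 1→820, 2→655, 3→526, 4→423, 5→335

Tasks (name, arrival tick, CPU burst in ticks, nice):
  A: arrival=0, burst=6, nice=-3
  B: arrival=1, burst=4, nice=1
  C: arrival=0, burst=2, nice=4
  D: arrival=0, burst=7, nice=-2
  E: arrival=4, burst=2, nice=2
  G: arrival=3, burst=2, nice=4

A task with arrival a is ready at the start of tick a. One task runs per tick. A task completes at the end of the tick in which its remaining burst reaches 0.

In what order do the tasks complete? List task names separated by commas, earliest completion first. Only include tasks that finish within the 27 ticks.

t=0: vr[A=0 C=0 D=0] → run A
t=1: vr[A=1024/1991 B=0 C=0 D=0] → run B
t=2: vr[A=1024/1991 B=256/205 C=0 D=0] → run C
t=3: vr[A=1024/1991 B=256/205 C=1024/423 D=0 G=0] → run D
t=4: vr[A=1024/1991 B=256/205 C=1024/423 D=512/793 E=0 G=0] → run E
t=5: vr[A=1024/1991 B=256/205 C=1024/423 D=512/793 E=1024/655 G=0] → run G
t=6: vr[A=1024/1991 B=256/205 C=1024/423 D=512/793 E=1024/655 G=1024/423] → run A
t=7: vr[A=2048/1991 B=256/205 C=1024/423 D=512/793 E=1024/655 G=1024/423] → run D
t=8: vr[A=2048/1991 B=256/205 C=1024/423 D=1024/793 E=1024/655 G=1024/423] → run A
t=9: vr[A=3072/1991 B=256/205 C=1024/423 D=1024/793 E=1024/655 G=1024/423] → run B
t=10: vr[A=3072/1991 B=512/205 C=1024/423 D=1024/793 E=1024/655 G=1024/423] → run D
t=11: vr[A=3072/1991 B=512/205 C=1024/423 D=1536/793 E=1024/655 G=1024/423] → run A
t=12: vr[A=4096/1991 B=512/205 C=1024/423 D=1536/793 E=1024/655 G=1024/423] → run E
t=13: vr[A=4096/1991 B=512/205 C=1024/423 D=1536/793 G=1024/423] → run D
t=14: vr[A=4096/1991 B=512/205 C=1024/423 D=2048/793 G=1024/423] → run A
t=15: vr[A=5120/1991 B=512/205 C=1024/423 D=2048/793 G=1024/423] → run C
t=16: vr[A=5120/1991 B=512/205 D=2048/793 G=1024/423] → run G
t=17: vr[A=5120/1991 B=512/205 D=2048/793] → run B
t=18: vr[A=5120/1991 B=768/205 D=2048/793] → run A
t=19: vr[B=768/205 D=2048/793] → run D
t=20: vr[B=768/205 D=2560/793] → run D
t=21: vr[B=768/205 D=3072/793] → run B
t=22: vr[D=3072/793] → run D
t=23: (idle)
t=24: (idle)
t=25: (idle)
t=26: (idle)

completion order = E, C, G, A, B, D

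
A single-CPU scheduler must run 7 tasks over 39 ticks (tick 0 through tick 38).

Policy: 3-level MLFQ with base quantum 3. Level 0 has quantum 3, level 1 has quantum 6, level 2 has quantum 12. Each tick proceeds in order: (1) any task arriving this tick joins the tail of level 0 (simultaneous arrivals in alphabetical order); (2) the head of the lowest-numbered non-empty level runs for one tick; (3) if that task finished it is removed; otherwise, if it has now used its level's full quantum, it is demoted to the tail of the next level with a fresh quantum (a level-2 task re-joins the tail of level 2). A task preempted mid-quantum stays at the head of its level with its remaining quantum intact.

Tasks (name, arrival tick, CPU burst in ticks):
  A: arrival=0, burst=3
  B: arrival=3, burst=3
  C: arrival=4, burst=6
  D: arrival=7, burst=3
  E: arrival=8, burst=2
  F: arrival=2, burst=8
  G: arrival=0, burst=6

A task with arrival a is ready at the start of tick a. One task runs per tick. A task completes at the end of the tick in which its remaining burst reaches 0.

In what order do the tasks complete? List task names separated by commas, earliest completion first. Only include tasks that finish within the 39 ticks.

t=0: L0/L1/L2 = AG/-/- → run A
t=1: L0/L1/L2 = AG/-/- → run A
t=2: L0/L1/L2 = AGF/-/- → run A
t=3: L0/L1/L2 = GFB/-/- → run G
t=4: L0/L1/L2 = GFBC/-/- → run G
t=5: L0/L1/L2 = GFBC/-/- → run G
t=6: L0/L1/L2 = FBC/G/- → run F
t=7: L0/L1/L2 = FBCD/G/- → run F
t=8: L0/L1/L2 = FBCDE/G/- → run F
t=9: L0/L1/L2 = BCDE/GF/- → run B
t=10: L0/L1/L2 = BCDE/GF/- → run B
t=11: L0/L1/L2 = BCDE/GF/- → run B
t=12: L0/L1/L2 = CDE/GF/- → run C
t=13: L0/L1/L2 = CDE/GF/- → run C
t=14: L0/L1/L2 = CDE/GF/- → run C
t=15: L0/L1/L2 = DE/GFC/- → run D
t=16: L0/L1/L2 = DE/GFC/- → run D
t=17: L0/L1/L2 = DE/GFC/- → run D
t=18: L0/L1/L2 = E/GFC/- → run E
t=19: L0/L1/L2 = E/GFC/- → run E
t=20: L0/L1/L2 = -/GFC/- → run G
t=21: L0/L1/L2 = -/GFC/- → run G
t=22: L0/L1/L2 = -/GFC/- → run G
t=23: L0/L1/L2 = -/FC/- → run F
t=24: L0/L1/L2 = -/FC/- → run F
t=25: L0/L1/L2 = -/FC/- → run F
t=26: L0/L1/L2 = -/FC/- → run F
t=27: L0/L1/L2 = -/FC/- → run F
t=28: L0/L1/L2 = -/C/- → run C
t=29: L0/L1/L2 = -/C/- → run C
t=30: L0/L1/L2 = -/C/- → run C
t=31: (idle)
t=32: (idle)
t=33: (idle)
t=34: (idle)
t=35: (idle)
t=36: (idle)
t=37: (idle)
t=38: (idle)

completion order = A, B, D, E, G, F, C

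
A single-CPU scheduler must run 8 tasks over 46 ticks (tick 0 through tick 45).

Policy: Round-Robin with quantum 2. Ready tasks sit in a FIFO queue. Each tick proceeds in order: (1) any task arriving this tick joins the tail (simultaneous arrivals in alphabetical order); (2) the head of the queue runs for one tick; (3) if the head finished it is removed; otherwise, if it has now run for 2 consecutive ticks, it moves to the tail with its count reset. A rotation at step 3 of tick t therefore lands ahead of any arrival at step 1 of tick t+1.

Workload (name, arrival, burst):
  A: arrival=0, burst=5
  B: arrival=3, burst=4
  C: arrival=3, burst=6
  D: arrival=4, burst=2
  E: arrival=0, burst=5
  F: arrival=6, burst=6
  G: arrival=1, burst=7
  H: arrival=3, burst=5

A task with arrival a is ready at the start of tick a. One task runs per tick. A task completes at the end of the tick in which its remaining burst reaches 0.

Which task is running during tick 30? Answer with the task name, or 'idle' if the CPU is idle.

t=0: queue=[A,E] q_used=0 → run A
t=1: queue=[A,E,G] q_used=1 → run A
t=2: queue=[E,G,A] q_used=0 → run E
t=3: queue=[E,G,A,B,C,H] q_used=1 → run E
t=4: queue=[G,A,B,C,H,E,D] q_used=0 → run G
t=5: queue=[G,A,B,C,H,E,D] q_used=1 → run G
t=6: queue=[A,B,C,H,E,D,G,F] q_used=0 → run A
t=7: queue=[A,B,C,H,E,D,G,F] q_used=1 → run A
t=8: queue=[B,C,H,E,D,G,F,A] q_used=0 → run B
t=9: queue=[B,C,H,E,D,G,F,A] q_used=1 → run B
t=10: queue=[C,H,E,D,G,F,A,B] q_used=0 → run C
t=11: queue=[C,H,E,D,G,F,A,B] q_used=1 → run C
t=12: queue=[H,E,D,G,F,A,B,C] q_used=0 → run H
t=13: queue=[H,E,D,G,F,A,B,C] q_used=1 → run H
t=14: queue=[E,D,G,F,A,B,C,H] q_used=0 → run E
t=15: queue=[E,D,G,F,A,B,C,H] q_used=1 → run E
t=16: queue=[D,G,F,A,B,C,H,E] q_used=0 → run D
t=17: queue=[D,G,F,A,B,C,H,E] q_used=1 → run D
t=18: queue=[G,F,A,B,C,H,E] q_used=0 → run G
t=19: queue=[G,F,A,B,C,H,E] q_used=1 → run G
t=20: queue=[F,A,B,C,H,E,G] q_used=0 → run F
t=21: queue=[F,A,B,C,H,E,G] q_used=1 → run F
t=22: queue=[A,B,C,H,E,G,F] q_used=0 → run A
t=23: queue=[B,C,H,E,G,F] q_used=0 → run B
t=24: queue=[B,C,H,E,G,F] q_used=1 → run B
t=25: queue=[C,H,E,G,F] q_used=0 → run C
t=26: queue=[C,H,E,G,F] q_used=1 → run C
t=27: queue=[H,E,G,F,C] q_used=0 → run H
t=28: queue=[H,E,G,F,C] q_used=1 → run H
t=29: queue=[E,G,F,C,H] q_used=0 → run E
t=30: queue=[G,F,C,H] q_used=0 → run G
t=31: queue=[G,F,C,H] q_used=1 → run G
t=32: queue=[F,C,H,G] q_used=0 → run F
t=33: queue=[F,C,H,G] q_used=1 → run F
t=34: queue=[C,H,G,F] q_used=0 → run C
t=35: queue=[C,H,G,F] q_used=1 → run C
t=36: queue=[H,G,F] q_used=0 → run H
t=37: queue=[G,F] q_used=0 → run G
t=38: queue=[F] q_used=0 → run F
t=39: queue=[F] q_used=1 → run F
t=40: (idle)
t=41: (idle)
t=42: (idle)
t=43: (idle)
t=44: (idle)
t=45: (idle)

running at tick 30 = G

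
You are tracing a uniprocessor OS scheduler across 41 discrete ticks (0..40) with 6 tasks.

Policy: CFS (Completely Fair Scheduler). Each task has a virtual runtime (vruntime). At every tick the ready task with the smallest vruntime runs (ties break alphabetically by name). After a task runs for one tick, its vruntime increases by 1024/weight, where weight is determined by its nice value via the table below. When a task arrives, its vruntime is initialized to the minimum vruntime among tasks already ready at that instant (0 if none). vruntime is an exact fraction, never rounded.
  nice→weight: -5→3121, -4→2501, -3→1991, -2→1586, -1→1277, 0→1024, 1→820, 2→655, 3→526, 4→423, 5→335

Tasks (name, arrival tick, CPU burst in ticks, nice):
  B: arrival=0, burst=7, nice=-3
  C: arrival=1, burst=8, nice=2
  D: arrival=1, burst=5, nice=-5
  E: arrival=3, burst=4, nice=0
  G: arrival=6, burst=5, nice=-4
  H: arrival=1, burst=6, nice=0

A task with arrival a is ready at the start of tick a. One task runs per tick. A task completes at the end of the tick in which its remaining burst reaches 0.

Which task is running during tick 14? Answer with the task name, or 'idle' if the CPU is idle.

running at tick 14 = B

t=0: vr[B=0] → run B
t=1: vr[B=1024/1991 C=1024/1991 D=1024/1991 H=1024/1991] → run B
t=2: vr[B=2048/1991 C=1024/1991 D=1024/1991 H=1024/1991] → run C
t=3: vr[B=2048/1991 C=2709504/1304105 D=1024/1991 E=1024/1991 H=1024/1991] → run D
t=4: vr[B=2048/1991 C=2709504/1304105 D=5234688/6213911 E=1024/1991 H=1024/1991] → run E
t=5: vr[B=2048/1991 C=2709504/1304105 D=5234688/6213911 E=3015/1991 H=1024/1991] → run H
t=6: vr[B=2048/1991 C=2709504/1304105 D=5234688/6213911 E=3015/1991 G=5234688/6213911 H=3015/1991] → run D
t=7: vr[B=2048/1991 C=2709504/1304105 D=7273472/6213911 E=3015/1991 G=5234688/6213911 H=3015/1991] → run G
t=8: vr[B=2048/1991 C=2709504/1304105 D=7273472/6213911 E=3015/1991 G=19454999552/15540991411 H=3015/1991] → run B
t=9: vr[B=3072/1991 C=2709504/1304105 D=7273472/6213911 E=3015/1991 G=19454999552/15540991411 H=3015/1991] → run D
t=10: vr[B=3072/1991 C=2709504/1304105 D=9312256/6213911 E=3015/1991 G=19454999552/15540991411 H=3015/1991] → run G
t=11: vr[B=3072/1991 C=2709504/1304105 D=9312256/6213911 E=3015/1991 G=25818044416/15540991411 H=3015/1991] → run D
t=12: vr[B=3072/1991 C=2709504/1304105 D=11351040/6213911 E=3015/1991 G=25818044416/15540991411 H=3015/1991] → run E
t=13: vr[B=3072/1991 C=2709504/1304105 D=11351040/6213911 E=5006/1991 G=25818044416/15540991411 H=3015/1991] → run H
t=14: vr[B=3072/1991 C=2709504/1304105 D=11351040/6213911 E=5006/1991 G=25818044416/15540991411 H=5006/1991] → run B
t=15: vr[B=4096/1991 C=2709504/1304105 D=11351040/6213911 E=5006/1991 G=25818044416/15540991411 H=5006/1991] → run G
t=16: vr[B=4096/1991 C=2709504/1304105 D=11351040/6213911 E=5006/1991 G=32181089280/15540991411 H=5006/1991] → run D
t=17: vr[B=4096/1991 C=2709504/1304105 E=5006/1991 G=32181089280/15540991411 H=5006/1991] → run B
t=18: vr[B=5120/1991 C=2709504/1304105 E=5006/1991 G=32181089280/15540991411 H=5006/1991] → run G
t=19: vr[B=5120/1991 C=2709504/1304105 E=5006/1991 G=38544134144/15540991411 H=5006/1991] → run C
t=20: vr[B=5120/1991 C=4748288/1304105 E=5006/1991 G=38544134144/15540991411 H=5006/1991] → run G
t=21: vr[B=5120/1991 C=4748288/1304105 E=5006/1991 H=5006/1991] → run E
t=22: vr[B=5120/1991 C=4748288/1304105 E=6997/1991 H=5006/1991] → run H
t=23: vr[B=5120/1991 C=4748288/1304105 E=6997/1991 H=6997/1991] → run B
t=24: vr[B=6144/1991 C=4748288/1304105 E=6997/1991 H=6997/1991] → run B
t=25: vr[C=4748288/1304105 E=6997/1991 H=6997/1991] → run E
t=26: vr[C=4748288/1304105 H=6997/1991] → run H
t=27: vr[C=4748288/1304105 H=8988/1991] → run C
t=28: vr[C=6787072/1304105 H=8988/1991] → run H
t=29: vr[C=6787072/1304105 H=10979/1991] → run C
t=30: vr[C=8825856/1304105 H=10979/1991] → run H
t=31: vr[C=8825856/1304105] → run C
t=32: vr[C=2172928/260821] → run C
t=33: vr[C=12903424/1304105] → run C
t=34: vr[C=14942208/1304105] → run C
t=35: (idle)
t=36: (idle)
t=37: (idle)
t=38: (idle)
t=39: (idle)
t=40: (idle)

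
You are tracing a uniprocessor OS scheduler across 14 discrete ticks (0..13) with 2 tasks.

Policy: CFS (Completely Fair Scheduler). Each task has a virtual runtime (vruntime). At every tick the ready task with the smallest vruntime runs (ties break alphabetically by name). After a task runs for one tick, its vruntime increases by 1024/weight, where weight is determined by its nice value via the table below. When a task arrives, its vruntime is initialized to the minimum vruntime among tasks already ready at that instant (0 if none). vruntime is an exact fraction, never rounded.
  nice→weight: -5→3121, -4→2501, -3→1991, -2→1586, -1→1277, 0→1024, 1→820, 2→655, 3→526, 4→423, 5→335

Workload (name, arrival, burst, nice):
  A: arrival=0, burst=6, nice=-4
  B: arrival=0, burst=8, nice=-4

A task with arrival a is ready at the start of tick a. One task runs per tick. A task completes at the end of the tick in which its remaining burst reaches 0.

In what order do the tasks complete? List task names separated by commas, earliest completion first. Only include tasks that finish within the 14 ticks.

completion order = A, B

t=0: vr[A=0 B=0] → run A
t=1: vr[A=1024/2501 B=0] → run B
t=2: vr[A=1024/2501 B=1024/2501] → run A
t=3: vr[A=2048/2501 B=1024/2501] → run B
t=4: vr[A=2048/2501 B=2048/2501] → run A
t=5: vr[A=3072/2501 B=2048/2501] → run B
t=6: vr[A=3072/2501 B=3072/2501] → run A
t=7: vr[A=4096/2501 B=3072/2501] → run B
t=8: vr[A=4096/2501 B=4096/2501] → run A
t=9: vr[A=5120/2501 B=4096/2501] → run B
t=10: vr[A=5120/2501 B=5120/2501] → run A
t=11: vr[B=5120/2501] → run B
t=12: vr[B=6144/2501] → run B
t=13: vr[B=7168/2501] → run B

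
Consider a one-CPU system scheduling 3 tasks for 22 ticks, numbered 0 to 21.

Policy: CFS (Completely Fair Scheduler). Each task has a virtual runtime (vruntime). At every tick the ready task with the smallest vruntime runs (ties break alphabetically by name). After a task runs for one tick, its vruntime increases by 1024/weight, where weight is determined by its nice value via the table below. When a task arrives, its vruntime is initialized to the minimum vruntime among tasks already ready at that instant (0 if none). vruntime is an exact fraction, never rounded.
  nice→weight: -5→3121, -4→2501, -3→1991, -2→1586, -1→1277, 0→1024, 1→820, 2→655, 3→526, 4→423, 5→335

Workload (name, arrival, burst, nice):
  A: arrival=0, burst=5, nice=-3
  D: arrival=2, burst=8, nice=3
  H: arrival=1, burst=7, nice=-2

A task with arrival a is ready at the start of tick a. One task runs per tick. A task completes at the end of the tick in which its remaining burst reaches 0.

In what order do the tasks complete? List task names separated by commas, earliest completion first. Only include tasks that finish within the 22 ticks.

t=0: vr[A=0] → run A
t=1: vr[A=1024/1991 H=1024/1991] → run A
t=2: vr[A=2048/1991 D=1024/1991 H=1024/1991] → run D
t=3: vr[A=2048/1991 D=1288704/523633 H=1024/1991] → run H
t=4: vr[A=2048/1991 D=1288704/523633 H=1831424/1578863] → run A
t=5: vr[A=3072/1991 D=1288704/523633 H=1831424/1578863] → run H
t=6: vr[A=3072/1991 D=1288704/523633 H=2850816/1578863] → run A
t=7: vr[A=4096/1991 D=1288704/523633 H=2850816/1578863] → run H
t=8: vr[A=4096/1991 D=1288704/523633 H=3870208/1578863] → run A
t=9: vr[D=1288704/523633 H=3870208/1578863] → run H
t=10: vr[D=1288704/523633 H=4889600/1578863] → run D
t=11: vr[D=2308096/523633 H=4889600/1578863] → run H
t=12: vr[D=2308096/523633 H=5908992/1578863] → run H
t=13: vr[D=2308096/523633 H=6928384/1578863] → run H
t=14: vr[D=2308096/523633] → run D
t=15: vr[D=3327488/523633] → run D
t=16: vr[D=4346880/523633] → run D
t=17: vr[D=5366272/523633] → run D
t=18: vr[D=6385664/523633] → run D
t=19: vr[D=7405056/523633] → run D
t=20: (idle)
t=21: (idle)

completion order = A, H, D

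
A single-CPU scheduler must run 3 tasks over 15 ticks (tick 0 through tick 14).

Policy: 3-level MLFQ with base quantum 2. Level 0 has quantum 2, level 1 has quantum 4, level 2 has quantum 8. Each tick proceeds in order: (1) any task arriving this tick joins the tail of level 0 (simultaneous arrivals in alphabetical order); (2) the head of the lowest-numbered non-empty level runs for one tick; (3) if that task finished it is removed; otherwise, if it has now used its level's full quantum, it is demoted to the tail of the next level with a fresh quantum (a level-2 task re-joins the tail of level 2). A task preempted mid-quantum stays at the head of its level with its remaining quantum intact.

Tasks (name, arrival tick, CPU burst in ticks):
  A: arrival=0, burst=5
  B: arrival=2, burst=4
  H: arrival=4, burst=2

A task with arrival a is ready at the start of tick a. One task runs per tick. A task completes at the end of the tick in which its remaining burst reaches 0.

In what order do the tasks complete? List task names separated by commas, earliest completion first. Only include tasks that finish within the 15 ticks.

t=0: L0/L1/L2 = A/-/- → run A
t=1: L0/L1/L2 = A/-/- → run A
t=2: L0/L1/L2 = B/A/- → run B
t=3: L0/L1/L2 = B/A/- → run B
t=4: L0/L1/L2 = H/AB/- → run H
t=5: L0/L1/L2 = H/AB/- → run H
t=6: L0/L1/L2 = -/AB/- → run A
t=7: L0/L1/L2 = -/AB/- → run A
t=8: L0/L1/L2 = -/AB/- → run A
t=9: L0/L1/L2 = -/B/- → run B
t=10: L0/L1/L2 = -/B/- → run B
t=11: (idle)
t=12: (idle)
t=13: (idle)
t=14: (idle)

completion order = H, A, B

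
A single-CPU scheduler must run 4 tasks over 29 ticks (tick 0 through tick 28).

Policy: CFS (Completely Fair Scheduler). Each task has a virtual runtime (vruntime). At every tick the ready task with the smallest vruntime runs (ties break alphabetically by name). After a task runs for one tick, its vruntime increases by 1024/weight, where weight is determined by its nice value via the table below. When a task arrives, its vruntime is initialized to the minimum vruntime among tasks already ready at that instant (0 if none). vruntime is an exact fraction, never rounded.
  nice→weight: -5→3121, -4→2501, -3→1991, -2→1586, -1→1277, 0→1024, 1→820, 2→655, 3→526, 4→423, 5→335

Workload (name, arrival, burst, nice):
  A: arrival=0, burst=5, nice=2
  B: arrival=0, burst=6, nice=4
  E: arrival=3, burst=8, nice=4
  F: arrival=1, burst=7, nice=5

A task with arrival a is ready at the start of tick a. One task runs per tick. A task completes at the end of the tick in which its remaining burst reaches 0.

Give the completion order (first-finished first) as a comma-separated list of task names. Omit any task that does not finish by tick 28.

t=0: vr[A=0 B=0] → run A
t=1: vr[A=1024/655 B=0 F=0] → run B
t=2: vr[A=1024/655 B=1024/423 F=0] → run F
t=3: vr[A=1024/655 B=1024/423 E=1024/655 F=1024/335] → run A
t=4: vr[A=2048/655 B=1024/423 E=1024/655 F=1024/335] → run E
t=5: vr[A=2048/655 B=1024/423 E=1103872/277065 F=1024/335] → run B
t=6: vr[A=2048/655 B=2048/423 E=1103872/277065 F=1024/335] → run F
t=7: vr[A=2048/655 B=2048/423 E=1103872/277065 F=2048/335] → run A
t=8: vr[A=3072/655 B=2048/423 E=1103872/277065 F=2048/335] → run E
t=9: vr[A=3072/655 B=2048/423 E=1774592/277065 F=2048/335] → run A
t=10: vr[A=4096/655 B=2048/423 E=1774592/277065 F=2048/335] → run B
t=11: vr[A=4096/655 B=1024/141 E=1774592/277065 F=2048/335] → run F
t=12: vr[A=4096/655 B=1024/141 E=1774592/277065 F=3072/335] → run A
t=13: vr[B=1024/141 E=1774592/277065 F=3072/335] → run E
t=14: vr[B=1024/141 E=815104/92355 F=3072/335] → run B
t=15: vr[B=4096/423 E=815104/92355 F=3072/335] → run E
t=16: vr[B=4096/423 E=3116032/277065 F=3072/335] → run F
t=17: vr[B=4096/423 E=3116032/277065 F=4096/335] → run B
t=18: vr[B=5120/423 E=3116032/277065 F=4096/335] → run E
t=19: vr[B=5120/423 E=3786752/277065 F=4096/335] → run B
t=20: vr[E=3786752/277065 F=4096/335] → run F
t=21: vr[E=3786752/277065 F=1024/67] → run E
t=22: vr[E=1485824/92355 F=1024/67] → run F
t=23: vr[E=1485824/92355 F=6144/335] → run E
t=24: vr[E=5128192/277065 F=6144/335] → run F
t=25: vr[E=5128192/277065] → run E
t=26: (idle)
t=27: (idle)
t=28: (idle)

completion order = A, B, F, E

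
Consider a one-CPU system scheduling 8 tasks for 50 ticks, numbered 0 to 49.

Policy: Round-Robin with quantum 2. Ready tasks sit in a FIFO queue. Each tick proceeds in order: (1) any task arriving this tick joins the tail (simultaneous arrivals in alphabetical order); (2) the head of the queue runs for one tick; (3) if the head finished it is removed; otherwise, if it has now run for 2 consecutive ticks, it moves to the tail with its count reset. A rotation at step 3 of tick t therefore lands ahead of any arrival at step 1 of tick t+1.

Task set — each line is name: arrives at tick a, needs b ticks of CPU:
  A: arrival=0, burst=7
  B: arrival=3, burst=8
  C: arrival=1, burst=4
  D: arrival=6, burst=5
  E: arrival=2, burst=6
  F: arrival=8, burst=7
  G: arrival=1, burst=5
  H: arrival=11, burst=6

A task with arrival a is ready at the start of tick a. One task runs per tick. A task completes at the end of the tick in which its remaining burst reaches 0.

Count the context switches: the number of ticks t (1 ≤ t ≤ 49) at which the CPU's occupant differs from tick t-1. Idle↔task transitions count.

t=0: queue=[A] q_used=0 → run A
t=1: queue=[A,C,G] q_used=1 → run A
t=2: queue=[C,G,A,E] q_used=0 → run C
t=3: queue=[C,G,A,E,B] q_used=1 → run C
t=4: queue=[G,A,E,B,C] q_used=0 → run G
t=5: queue=[G,A,E,B,C] q_used=1 → run G
t=6: queue=[A,E,B,C,G,D] q_used=0 → run A
t=7: queue=[A,E,B,C,G,D] q_used=1 → run A
t=8: queue=[E,B,C,G,D,A,F] q_used=0 → run E
t=9: queue=[E,B,C,G,D,A,F] q_used=1 → run E
t=10: queue=[B,C,G,D,A,F,E] q_used=0 → run B
t=11: queue=[B,C,G,D,A,F,E,H] q_used=1 → run B
t=12: queue=[C,G,D,A,F,E,H,B] q_used=0 → run C
t=13: queue=[C,G,D,A,F,E,H,B] q_used=1 → run C
t=14: queue=[G,D,A,F,E,H,B] q_used=0 → run G
t=15: queue=[G,D,A,F,E,H,B] q_used=1 → run G
t=16: queue=[D,A,F,E,H,B,G] q_used=0 → run D
t=17: queue=[D,A,F,E,H,B,G] q_used=1 → run D
t=18: queue=[A,F,E,H,B,G,D] q_used=0 → run A
t=19: queue=[A,F,E,H,B,G,D] q_used=1 → run A
t=20: queue=[F,E,H,B,G,D,A] q_used=0 → run F
t=21: queue=[F,E,H,B,G,D,A] q_used=1 → run F
t=22: queue=[E,H,B,G,D,A,F] q_used=0 → run E
t=23: queue=[E,H,B,G,D,A,F] q_used=1 → run E
t=24: queue=[H,B,G,D,A,F,E] q_used=0 → run H
t=25: queue=[H,B,G,D,A,F,E] q_used=1 → run H
t=26: queue=[B,G,D,A,F,E,H] q_used=0 → run B
t=27: queue=[B,G,D,A,F,E,H] q_used=1 → run B
t=28: queue=[G,D,A,F,E,H,B] q_used=0 → run G
t=29: queue=[D,A,F,E,H,B] q_used=0 → run D
t=30: queue=[D,A,F,E,H,B] q_used=1 → run D
t=31: queue=[A,F,E,H,B,D] q_used=0 → run A
t=32: queue=[F,E,H,B,D] q_used=0 → run F
t=33: queue=[F,E,H,B,D] q_used=1 → run F
t=34: queue=[E,H,B,D,F] q_used=0 → run E
t=35: queue=[E,H,B,D,F] q_used=1 → run E
t=36: queue=[H,B,D,F] q_used=0 → run H
t=37: queue=[H,B,D,F] q_used=1 → run H
t=38: queue=[B,D,F,H] q_used=0 → run B
t=39: queue=[B,D,F,H] q_used=1 → run B
t=40: queue=[D,F,H,B] q_used=0 → run D
t=41: queue=[F,H,B] q_used=0 → run F
t=42: queue=[F,H,B] q_used=1 → run F
t=43: queue=[H,B,F] q_used=0 → run H
t=44: queue=[H,B,F] q_used=1 → run H
t=45: queue=[B,F] q_used=0 → run B
t=46: queue=[B,F] q_used=1 → run B
t=47: queue=[F] q_used=0 → run F
t=48: (idle)
t=49: (idle)

context switches = 26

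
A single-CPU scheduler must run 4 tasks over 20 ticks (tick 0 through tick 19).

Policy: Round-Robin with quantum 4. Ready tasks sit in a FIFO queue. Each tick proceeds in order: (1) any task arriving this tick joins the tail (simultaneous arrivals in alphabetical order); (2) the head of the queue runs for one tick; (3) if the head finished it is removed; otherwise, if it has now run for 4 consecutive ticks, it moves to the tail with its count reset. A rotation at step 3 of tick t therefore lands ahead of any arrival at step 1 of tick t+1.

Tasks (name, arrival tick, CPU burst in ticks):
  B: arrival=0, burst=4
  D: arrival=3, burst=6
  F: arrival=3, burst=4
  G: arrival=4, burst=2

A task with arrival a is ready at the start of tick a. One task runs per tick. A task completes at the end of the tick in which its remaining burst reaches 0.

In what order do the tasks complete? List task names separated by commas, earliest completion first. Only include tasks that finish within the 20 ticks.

completion order = B, F, G, D

t=0: queue=[B] q_used=0 → run B
t=1: queue=[B] q_used=1 → run B
t=2: queue=[B] q_used=2 → run B
t=3: queue=[B,D,F] q_used=3 → run B
t=4: queue=[D,F,G] q_used=0 → run D
t=5: queue=[D,F,G] q_used=1 → run D
t=6: queue=[D,F,G] q_used=2 → run D
t=7: queue=[D,F,G] q_used=3 → run D
t=8: queue=[F,G,D] q_used=0 → run F
t=9: queue=[F,G,D] q_used=1 → run F
t=10: queue=[F,G,D] q_used=2 → run F
t=11: queue=[F,G,D] q_used=3 → run F
t=12: queue=[G,D] q_used=0 → run G
t=13: queue=[G,D] q_used=1 → run G
t=14: queue=[D] q_used=0 → run D
t=15: queue=[D] q_used=1 → run D
t=16: (idle)
t=17: (idle)
t=18: (idle)
t=19: (idle)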